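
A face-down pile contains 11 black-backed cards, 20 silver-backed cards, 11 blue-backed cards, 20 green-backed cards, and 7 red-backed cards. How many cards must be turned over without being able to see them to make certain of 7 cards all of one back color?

31

The worst case takes 6 cards of each back color without reaching 7 of any: 5 × 6 = 30.
The next card must bring some back color to 7, so 30 + 1 = 31.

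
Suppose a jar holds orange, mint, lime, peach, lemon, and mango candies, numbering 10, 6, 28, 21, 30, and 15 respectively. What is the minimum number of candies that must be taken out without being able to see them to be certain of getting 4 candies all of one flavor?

19

Treat the 6 flavors as pigeonholes.
The worst case takes 3 candies of each flavor without reaching 4 of any: 6 × 3 = 18.
The next candy must bring some flavor to 4, so 18 + 1 = 19.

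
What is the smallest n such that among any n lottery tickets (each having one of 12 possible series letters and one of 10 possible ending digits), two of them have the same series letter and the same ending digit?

121

There are 12 × 10 = 120 (series letter, ending digit) combinations acting as pigeonholes.
With 120 lottery tickets we could place one in each, avoiding any repeat.
One more forces some (series letter, ending digit) pair to hold 2, so 120 + 1 = 121.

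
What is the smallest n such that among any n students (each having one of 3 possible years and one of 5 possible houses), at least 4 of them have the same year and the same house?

There are 3 × 5 = 15 (year, house) combinations acting as pigeonholes.
With 15 × 3 = 45 students we could place exactly 3 in each, with no (year, house) pair reaching 4.
One more forces some (year, house) pair to hold 4, so 45 + 1 = 46.

46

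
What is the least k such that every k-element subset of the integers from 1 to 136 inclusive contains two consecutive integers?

69

Partition {1, …, 136} into 68 pairs: {1,2}, {3,4}, …, {135,136}.
Choosing 68 integers — say the 68 even numbers 2, 4, …, 136 — takes one from each pair and avoids the property.
Choosing 69 forces two into the same pair by pigeonhole, and those are consecutive. So 69.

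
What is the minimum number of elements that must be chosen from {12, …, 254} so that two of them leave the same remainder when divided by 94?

95

Use the pigeonhole principle on residue classes: group the integers by remainder mod 94; there are 94 residue classes, each nonempty in this range.
Choosing one from each class (94 integers) avoids any shared remainder.
One more choice must repeat a class, so two differ by a multiple of 94. Hence 94 + 1 = 95.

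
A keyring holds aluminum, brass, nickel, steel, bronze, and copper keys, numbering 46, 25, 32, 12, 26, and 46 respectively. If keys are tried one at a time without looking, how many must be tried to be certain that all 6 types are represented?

176

The hardest type to obtain is steel: we could draw every other key first — 187 − 12 = 175 keys — without a single steel one.
The next draw must be steel, so 175 + 1 = 176.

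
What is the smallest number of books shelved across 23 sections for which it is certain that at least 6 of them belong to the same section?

116

There are 23 sections acting as pigeonholes.
With 23 × 5 = 115 books we could place exactly 5 in each, with no class reaching 6.
One more forces some class to hold 6, so 115 + 1 = 116.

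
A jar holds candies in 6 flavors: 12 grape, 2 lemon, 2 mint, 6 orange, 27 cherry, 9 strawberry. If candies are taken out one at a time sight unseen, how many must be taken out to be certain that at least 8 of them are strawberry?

57

The worst case draws every non-strawberry candy first: 12 + 2 + 2 + 6 + 27 = 49.
The next 8 draws are then forced to be strawberry, giving 49 + 8 = 57.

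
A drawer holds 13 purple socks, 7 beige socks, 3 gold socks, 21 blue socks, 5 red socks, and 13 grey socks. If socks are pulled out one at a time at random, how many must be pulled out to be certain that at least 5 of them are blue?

The worst case draws every non-blue sock first: 13 + 7 + 3 + 5 + 13 = 41.
The next 5 draws are then forced to be blue, giving 41 + 5 = 46.

46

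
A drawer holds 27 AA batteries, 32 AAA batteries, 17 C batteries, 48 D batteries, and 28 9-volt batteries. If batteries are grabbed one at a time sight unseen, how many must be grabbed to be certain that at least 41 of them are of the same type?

In the worst case we take at most 40 of each type, but all 27 AA, all 32 AAA, all 17 C, and all 28 9-volt (fewer than 40), giving 27 + 32 + 17 + 40 + 28 = 144.
One more battery then forces some type to 41, so 144 + 1 = 145.

145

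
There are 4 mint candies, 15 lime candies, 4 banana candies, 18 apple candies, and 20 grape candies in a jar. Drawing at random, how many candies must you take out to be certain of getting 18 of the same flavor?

58

In the worst case we take at most 17 of each flavor, but all 4 mint, all 15 lime, and all 4 banana (fewer than 17), giving 4 + 15 + 4 + 17 + 17 = 57.
One more candy then forces some flavor to 18, so 57 + 1 = 58.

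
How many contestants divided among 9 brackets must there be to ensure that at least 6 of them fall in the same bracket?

There are 9 brackets acting as pigeonholes.
With 9 × 5 = 45 contestants we could place exactly 5 in each, with no class reaching 6.
One more forces some class to hold 6, so 45 + 1 = 46.

46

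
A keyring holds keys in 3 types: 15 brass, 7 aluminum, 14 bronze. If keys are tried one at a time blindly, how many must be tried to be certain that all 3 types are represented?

The hardest type to obtain is aluminum: we could draw every other key first — 36 − 7 = 29 keys — without a single aluminum one.
The next draw must be aluminum, so 29 + 1 = 30.

30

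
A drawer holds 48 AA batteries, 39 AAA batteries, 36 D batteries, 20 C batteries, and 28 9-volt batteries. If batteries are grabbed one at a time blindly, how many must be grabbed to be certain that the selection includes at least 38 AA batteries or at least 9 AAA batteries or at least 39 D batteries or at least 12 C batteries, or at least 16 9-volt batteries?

108

The worst case stops just short of every target: 37 AA, 8 AAA, all 36 D, 11 C, 15 9-volt — 37 + 8 + 36 + 11 + 15 = 107 batteries.
One more battery must push some type to its target, so 107 + 1 = 108.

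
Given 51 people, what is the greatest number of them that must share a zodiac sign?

The 51 people fall into 12 zodiac signs.
If each of the 12 zodiac signs held at most 4, the total would be at most 12 × 4 = 48 < 51, a contradiction.
So at least one holds ⌈51/12⌉ = 5.

5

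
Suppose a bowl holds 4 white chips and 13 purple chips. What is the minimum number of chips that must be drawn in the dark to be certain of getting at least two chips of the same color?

3

The worst case takes 1 chip of each color without reaching 2 of any: 2 × 1 = 2.
The next chip must bring some color to 2, so 2 + 1 = 3.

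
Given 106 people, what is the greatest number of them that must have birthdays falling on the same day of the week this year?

16

There are 7 days of the week, which serve as the pigeonholes.
If each of the 7 days of the week held at most 15, the total would be at most 7 × 15 = 105 < 106, a contradiction.
So at least one holds ⌈106/7⌉ = 16.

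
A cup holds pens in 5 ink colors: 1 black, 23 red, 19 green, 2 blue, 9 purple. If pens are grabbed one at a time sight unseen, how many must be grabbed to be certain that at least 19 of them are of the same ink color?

In the worst case we take at most 18 of each ink color, but all 1 black, all 2 blue, and all 9 purple (fewer than 18), giving 1 + 18 + 18 + 2 + 9 = 48.
One more pen then forces some ink color to 19, so 48 + 1 = 49.

49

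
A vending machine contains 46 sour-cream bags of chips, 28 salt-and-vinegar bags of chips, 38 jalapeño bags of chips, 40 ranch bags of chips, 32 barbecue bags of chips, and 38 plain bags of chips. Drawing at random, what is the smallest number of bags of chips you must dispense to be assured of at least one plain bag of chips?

185

The worst case draws every non-plain bag of chips first: 46 + 28 + 38 + 40 + 32 = 184.
The next draw is then forced to be plain, giving 184 + 1 = 185.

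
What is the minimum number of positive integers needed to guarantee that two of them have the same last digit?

11

There are 10 possible last digits acting as pigeonholes.
With 10 positive integers we could place one in each, avoiding any repeat.
One more forces some class to hold 2, so 10 + 1 = 11.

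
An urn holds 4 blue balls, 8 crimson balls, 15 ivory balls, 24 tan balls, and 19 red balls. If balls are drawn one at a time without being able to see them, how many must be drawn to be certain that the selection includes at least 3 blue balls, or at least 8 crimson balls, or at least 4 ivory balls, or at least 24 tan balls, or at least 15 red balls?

50

The worst case stops just short of every target: 2 blue, 7 crimson, 3 ivory, 23 tan, 14 red — 2 + 7 + 3 + 23 + 14 = 49 balls.
One more ball must push some color to its target, so 49 + 1 = 50.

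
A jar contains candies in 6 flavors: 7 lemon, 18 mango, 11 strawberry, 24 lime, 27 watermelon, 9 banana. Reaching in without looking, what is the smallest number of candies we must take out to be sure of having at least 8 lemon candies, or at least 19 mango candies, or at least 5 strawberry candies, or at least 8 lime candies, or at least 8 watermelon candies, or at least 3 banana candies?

Each of the 6 flavors has its own threshold; avoid all of them simultaneously.
The worst case stops just short of every target: 7 lemon, 18 mango, 4 strawberry, 7 lime, 7 watermelon, 2 banana — 7 + 18 + 4 + 7 + 7 + 2 = 45 candies.
One more candy must push some flavor to its target, so 45 + 1 = 46.

46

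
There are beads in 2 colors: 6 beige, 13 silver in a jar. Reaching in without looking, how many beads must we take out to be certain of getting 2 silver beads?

8

The worst case draws every non-silver bead first: 6.
The next 2 draws are then forced to be silver, giving 6 + 2 = 8.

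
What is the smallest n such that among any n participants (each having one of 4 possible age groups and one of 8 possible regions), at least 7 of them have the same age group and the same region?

193

There are 4 × 8 = 32 (age group, region) combinations acting as pigeonholes.
With 32 × 6 = 192 participants we could place exactly 6 in each, with no (age group, region) pair reaching 7.
One more forces some (age group, region) pair to hold 7, so 192 + 1 = 193.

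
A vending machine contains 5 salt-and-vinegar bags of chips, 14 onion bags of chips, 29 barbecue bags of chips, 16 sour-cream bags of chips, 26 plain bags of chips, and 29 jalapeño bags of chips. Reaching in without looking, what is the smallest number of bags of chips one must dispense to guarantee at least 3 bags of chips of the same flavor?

The worst case takes 2 bags of chips of each flavor without reaching 3 of any: 6 × 2 = 12.
The next bag of chips must bring some flavor to 3, so 12 + 1 = 13.

13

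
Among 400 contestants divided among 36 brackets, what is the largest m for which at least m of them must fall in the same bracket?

The 400 contestants fall into 36 brackets.
If each of the 36 brackets held at most 11, the total would be at most 36 × 11 = 396 < 400, a contradiction.
So at least one holds ⌈400/36⌉ = 12.

12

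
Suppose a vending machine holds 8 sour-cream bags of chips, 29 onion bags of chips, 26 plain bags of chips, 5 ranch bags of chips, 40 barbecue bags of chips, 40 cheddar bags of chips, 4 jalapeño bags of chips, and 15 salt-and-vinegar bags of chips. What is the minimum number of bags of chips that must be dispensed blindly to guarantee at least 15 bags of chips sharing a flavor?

Treat the 8 flavors as pigeonholes.
In the worst case we take at most 14 of each flavor, but all 8 sour-cream, all 5 ranch, and all 4 jalapeño (fewer than 14), giving 8 + 14 + 14 + 5 + 14 + 14 + 4 + 14 = 87.
One more bag of chips then forces some flavor to 15, so 87 + 1 = 88.

88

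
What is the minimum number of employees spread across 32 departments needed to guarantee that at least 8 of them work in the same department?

225

There are 32 departments acting as pigeonholes.
With 32 × 7 = 224 employees we could place exactly 7 in each, with no class reaching 8.
One more forces some class to hold 8, so 224 + 1 = 225.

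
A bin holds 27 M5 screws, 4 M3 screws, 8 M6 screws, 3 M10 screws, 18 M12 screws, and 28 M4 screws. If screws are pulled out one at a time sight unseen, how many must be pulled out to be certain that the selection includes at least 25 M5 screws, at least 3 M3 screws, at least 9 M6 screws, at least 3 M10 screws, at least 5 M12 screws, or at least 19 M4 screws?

The worst case stops just short of every target: 24 M5, 2 M3, 8 M6, 2 M10, 4 M12, 18 M4 — 24 + 2 + 8 + 2 + 4 + 18 = 58 screws.
One more screw must push some size to its target, so 58 + 1 = 59.

59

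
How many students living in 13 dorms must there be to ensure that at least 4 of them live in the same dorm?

40

There are 13 dorms acting as pigeonholes.
With 13 × 3 = 39 students we could place exactly 3 in each, with no class reaching 4.
One more forces some class to hold 4, so 39 + 1 = 40.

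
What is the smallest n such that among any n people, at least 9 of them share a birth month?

97

There are 12 months of the year acting as pigeonholes.
With 12 × 8 = 96 people we could place exactly 8 in each, with no class reaching 9.
One more forces some class to hold 9, so 96 + 1 = 97.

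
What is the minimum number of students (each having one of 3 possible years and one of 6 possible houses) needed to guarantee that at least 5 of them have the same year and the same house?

73

There are 3 × 6 = 18 (year, house) combinations acting as pigeonholes.
With 18 × 4 = 72 students we could place exactly 4 in each, with no (year, house) pair reaching 5.
One more forces some (year, house) pair to hold 5, so 72 + 1 = 73.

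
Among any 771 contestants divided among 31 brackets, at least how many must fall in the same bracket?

The 771 contestants fall into 31 brackets.
If each of the 31 brackets held at most 24, the total would be at most 31 × 24 = 744 < 771, a contradiction.
So at least one holds ⌈771/31⌉ = 25.

25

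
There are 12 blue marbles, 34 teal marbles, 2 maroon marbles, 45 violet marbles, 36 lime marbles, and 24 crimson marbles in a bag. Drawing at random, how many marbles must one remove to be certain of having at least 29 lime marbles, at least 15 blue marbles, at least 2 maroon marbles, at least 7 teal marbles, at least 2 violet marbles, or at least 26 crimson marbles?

The worst case stops just short of every target: all 12 blue, 6 teal, 1 maroon, 1 violet, 28 lime, all 24 crimson — 12 + 6 + 1 + 1 + 28 + 24 = 72 marbles.
One more marble must push some color to its target, so 72 + 1 = 73.

73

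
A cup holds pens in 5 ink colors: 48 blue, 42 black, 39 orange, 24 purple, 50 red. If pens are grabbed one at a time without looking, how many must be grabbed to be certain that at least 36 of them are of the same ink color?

In the worst case we take at most 35 of each ink color, but all 24 purple (fewer than 35), giving 35 + 35 + 35 + 24 + 35 = 164.
One more pen then forces some ink color to 36, so 164 + 1 = 165.

165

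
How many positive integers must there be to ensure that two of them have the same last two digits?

There are 100 possible two-digit endings acting as pigeonholes.
With 100 positive integers we could place one in each, avoiding any repeat.
One more forces some class to hold 2, so 100 + 1 = 101.

101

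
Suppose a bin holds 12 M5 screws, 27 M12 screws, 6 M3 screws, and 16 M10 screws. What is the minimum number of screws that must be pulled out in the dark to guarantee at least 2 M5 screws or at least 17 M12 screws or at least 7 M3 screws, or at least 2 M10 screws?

25

Each of the 4 sizes has its own threshold; avoid all of them simultaneously.
The worst case stops just short of every target: 1 M5, 16 M12, 6 M3, 1 M10 — 1 + 16 + 6 + 1 = 24 screws.
One more screw must push some size to its target, so 24 + 1 = 25.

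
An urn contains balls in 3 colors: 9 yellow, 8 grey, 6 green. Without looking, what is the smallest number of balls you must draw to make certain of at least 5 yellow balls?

To avoid yellow balls as long as possible, exhaust the other 2 colors first.
The worst case draws every non-yellow ball first: 8 + 6 = 14.
The next 5 draws are then forced to be yellow, giving 14 + 5 = 19.

19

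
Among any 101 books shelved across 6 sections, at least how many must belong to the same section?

The 101 books fall into 6 sections.
If each of the 6 sections held at most 16, the total would be at most 6 × 16 = 96 < 101, a contradiction.
So at least one holds ⌈101/6⌉ = 17.

17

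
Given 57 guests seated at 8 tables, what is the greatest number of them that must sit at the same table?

If each of the 8 tables held at most 7, the total would be at most 8 × 7 = 56 < 57, a contradiction.
So at least one holds ⌈57/8⌉ = 8.

8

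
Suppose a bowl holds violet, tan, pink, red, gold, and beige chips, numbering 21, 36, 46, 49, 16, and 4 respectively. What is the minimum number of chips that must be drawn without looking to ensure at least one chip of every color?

The hardest color to obtain is beige: we could draw every other chip first — 172 − 4 = 168 chips — without a single beige one.
The next draw must be beige, so 168 + 1 = 169.

169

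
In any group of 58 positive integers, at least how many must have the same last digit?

There are 10 possible last digits, which serve as the pigeonholes.
If each of the 10 possible last digits held at most 5, the total would be at most 10 × 5 = 50 < 58, a contradiction.
So at least one holds ⌈58/10⌉ = 6.

6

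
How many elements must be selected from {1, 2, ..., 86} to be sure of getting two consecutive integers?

44

Partition {1, …, 86} into 43 pairs: {1,2}, {3,4}, …, {85,86}.
Choosing 43 integers — say the 43 even numbers 2, 4, …, 86 — takes one from each pair and avoids the property.
Choosing 44 forces two into the same pair by pigeonhole, and those are consecutive. So 44.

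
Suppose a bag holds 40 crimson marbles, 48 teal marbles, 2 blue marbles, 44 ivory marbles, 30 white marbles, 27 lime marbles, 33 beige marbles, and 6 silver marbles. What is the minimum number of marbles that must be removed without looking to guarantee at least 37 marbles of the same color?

In the worst case we take at most 36 of each color, but all 2 blue, all 30 white, all 27 lime, all 33 beige, and all 6 silver (fewer than 36), giving 36 + 36 + 2 + 36 + 30 + 27 + 33 + 6 = 206.
One more marble then forces some color to 37, so 206 + 1 = 207.

207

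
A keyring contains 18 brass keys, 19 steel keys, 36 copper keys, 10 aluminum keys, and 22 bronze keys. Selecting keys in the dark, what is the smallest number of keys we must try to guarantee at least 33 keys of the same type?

102

Treat the 5 types as pigeonholes.
In the worst case we take at most 32 of each type, but all 18 brass, all 19 steel, all 10 aluminum, and all 22 bronze (fewer than 32), giving 18 + 19 + 32 + 10 + 22 = 101.
One more key then forces some type to 33, so 101 + 1 = 102.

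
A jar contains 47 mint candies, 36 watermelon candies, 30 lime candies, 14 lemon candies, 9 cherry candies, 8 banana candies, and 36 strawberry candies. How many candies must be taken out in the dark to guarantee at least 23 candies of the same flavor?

In the worst case we take at most 22 of each flavor, but all 14 lemon, all 9 cherry, and all 8 banana (fewer than 22), giving 22 + 22 + 22 + 14 + 9 + 8 + 22 = 119.
One more candy then forces some flavor to 23, so 119 + 1 = 120.

120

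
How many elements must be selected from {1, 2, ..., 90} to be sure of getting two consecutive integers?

Partition {1, …, 90} into 45 pairs: {1,2}, {3,4}, …, {89,90}.
Choosing 45 integers — say the 45 even numbers 2, 4, …, 90 — takes one from each pair and avoids the property.
Choosing 46 forces two into the same pair by pigeonhole, and those are consecutive. So 46.

46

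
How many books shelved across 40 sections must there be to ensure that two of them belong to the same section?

There are 40 sections acting as pigeonholes.
With 40 books we could place one in each, avoiding any repeat.
One more forces some class to hold 2, so 40 + 1 = 41.

41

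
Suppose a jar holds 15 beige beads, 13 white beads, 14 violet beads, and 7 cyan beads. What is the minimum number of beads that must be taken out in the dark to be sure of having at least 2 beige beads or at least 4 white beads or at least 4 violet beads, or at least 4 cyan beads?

The worst case stops just short of every target: 1 beige, 3 white, 3 violet, 3 cyan — 1 + 3 + 3 + 3 = 10 beads.
One more bead must push some color to its target, so 10 + 1 = 11.

11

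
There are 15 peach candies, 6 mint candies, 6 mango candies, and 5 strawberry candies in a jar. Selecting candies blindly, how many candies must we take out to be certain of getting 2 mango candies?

The worst case draws every non-mango candy first: 15 + 6 + 5 = 26.
The next 2 draws are then forced to be mango, giving 26 + 2 = 28.

28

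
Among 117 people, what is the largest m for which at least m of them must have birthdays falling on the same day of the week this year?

There are 7 days of the week, which serve as the pigeonholes.
If each of the 7 days of the week held at most 16, the total would be at most 7 × 16 = 112 < 117, a contradiction.
So at least one holds ⌈117/7⌉ = 17.

17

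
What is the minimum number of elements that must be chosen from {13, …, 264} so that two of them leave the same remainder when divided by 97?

Use the pigeonhole principle on residue classes: group the integers by remainder mod 97; there are 97 residue classes, each nonempty in this range.
Choosing one from each class (97 integers) avoids any shared remainder.
One more choice must repeat a class, so two differ by a multiple of 97. Hence 97 + 1 = 98.

98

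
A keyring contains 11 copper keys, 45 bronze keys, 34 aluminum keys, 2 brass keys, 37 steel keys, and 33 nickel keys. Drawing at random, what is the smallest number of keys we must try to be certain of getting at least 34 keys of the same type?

146

In the worst case we take at most 33 of each type, but all 11 copper and all 2 brass (fewer than 33), giving 11 + 33 + 33 + 2 + 33 + 33 = 145.
One more key then forces some type to 34, so 145 + 1 = 146.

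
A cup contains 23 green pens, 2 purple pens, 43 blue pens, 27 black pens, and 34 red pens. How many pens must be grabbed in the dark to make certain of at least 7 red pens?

To avoid red pens as long as possible, exhaust the other 4 ink colors first.
The worst case draws every non-red pen first: 23 + 2 + 43 + 27 = 95.
The next 7 draws are then forced to be red, giving 95 + 7 = 102.

102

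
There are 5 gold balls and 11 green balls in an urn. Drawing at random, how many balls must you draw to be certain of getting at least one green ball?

6

To avoid green balls as long as possible, exhaust the other 1 color first.
The worst case draws every non-green ball first: 5.
The next draw is then forced to be green, giving 5 + 1 = 6.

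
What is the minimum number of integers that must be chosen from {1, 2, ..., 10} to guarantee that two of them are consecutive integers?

Partition {1, …, 10} into 5 pairs: {1,2}, {3,4}, …, {9,10}.
Choosing 5 integers — say the 5 even numbers 2, 4, …, 10 — takes one from each pair and avoids the property.
Choosing 6 forces two into the same pair by pigeonhole, and those are consecutive. So 6.

6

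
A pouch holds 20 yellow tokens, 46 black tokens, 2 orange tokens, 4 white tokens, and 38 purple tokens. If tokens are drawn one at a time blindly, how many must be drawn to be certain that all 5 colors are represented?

109

The hardest color to obtain is orange: we could draw every other token first — 110 − 2 = 108 tokens — without a single orange one.
The next draw must be orange, so 108 + 1 = 109.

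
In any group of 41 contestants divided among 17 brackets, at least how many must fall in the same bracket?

The 41 contestants fall into 17 brackets.
If each of the 17 brackets held at most 2, the total would be at most 17 × 2 = 34 < 41, a contradiction.
So at least one holds ⌈41/17⌉ = 3.

3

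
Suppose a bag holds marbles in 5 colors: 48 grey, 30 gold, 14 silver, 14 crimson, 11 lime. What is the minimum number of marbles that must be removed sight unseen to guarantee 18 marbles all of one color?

Treat the 5 colors as pigeonholes.
In the worst case we take at most 17 of each color, but all 14 silver, all 14 crimson, and all 11 lime (fewer than 17), giving 17 + 17 + 14 + 14 + 11 = 73.
One more marble then forces some color to 18, so 73 + 1 = 74.

74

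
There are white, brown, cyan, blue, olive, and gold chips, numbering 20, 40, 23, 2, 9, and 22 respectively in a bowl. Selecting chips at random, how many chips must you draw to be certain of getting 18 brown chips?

94

The worst case draws every non-brown chip first: 20 + 23 + 2 + 9 + 22 = 76.
The next 18 draws are then forced to be brown, giving 76 + 18 = 94.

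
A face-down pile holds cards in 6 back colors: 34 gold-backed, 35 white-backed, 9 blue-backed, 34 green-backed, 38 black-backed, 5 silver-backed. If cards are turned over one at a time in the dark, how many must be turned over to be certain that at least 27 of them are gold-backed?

148

The worst case draws every non-gold-backed card first: 35 + 9 + 34 + 38 + 5 = 121.
The next 27 draws are then forced to be gold-backed, giving 121 + 27 = 148.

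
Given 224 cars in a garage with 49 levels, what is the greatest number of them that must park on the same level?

The 224 cars fall into 49 levels.
If each of the 49 levels held at most 4, the total would be at most 49 × 4 = 196 < 224, a contradiction.
So at least one holds ⌈224/49⌉ = 5.

5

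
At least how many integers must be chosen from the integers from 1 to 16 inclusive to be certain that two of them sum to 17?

9

Partition {1, …, 16} into 8 pairs: {1,16}, {2,15}, …, {8,9}.
Choosing 8 integers — say the integers 1 through 8 — takes one from each pair and avoids the property.
Choosing 9 forces two into the same pair by pigeonhole, and those sum to 17. So 9.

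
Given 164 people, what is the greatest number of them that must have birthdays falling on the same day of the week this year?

24

The 164 people fall into 7 days of the week.
If each of the 7 days of the week held at most 23, the total would be at most 7 × 23 = 161 < 164, a contradiction.
So at least one holds ⌈164/7⌉ = 24.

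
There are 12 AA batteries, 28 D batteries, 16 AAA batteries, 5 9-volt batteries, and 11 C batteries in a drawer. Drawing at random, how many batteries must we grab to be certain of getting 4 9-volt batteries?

71

To avoid 9-volt batteries as long as possible, exhaust the other 4 types first.
The worst case draws every non-9-volt battery first: 12 + 28 + 16 + 11 = 67.
The next 4 draws are then forced to be 9-volt, giving 67 + 4 = 71.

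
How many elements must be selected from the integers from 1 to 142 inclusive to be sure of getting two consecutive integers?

Partition {1, …, 142} into 71 pairs: {1,2}, {3,4}, …, {141,142}.
Choosing 71 integers — say the 71 even numbers 2, 4, …, 142 — takes one from each pair and avoids the property.
Choosing 72 forces two into the same pair by pigeonhole, and those are consecutive. So 72.

72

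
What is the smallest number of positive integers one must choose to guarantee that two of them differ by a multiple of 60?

Two integers differ by a multiple of 60 exactly when they share a remainder mod 60.
There are 60 residue classes mod 60, so 60 integers can all lie in distinct classes.
One more integer must repeat a residue, giving a difference divisible by 60. So n = 60 + 1 = 61.

61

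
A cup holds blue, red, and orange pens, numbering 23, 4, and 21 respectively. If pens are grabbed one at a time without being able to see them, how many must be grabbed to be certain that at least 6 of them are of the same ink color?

15

Treat the 3 ink colors as pigeonholes.
In the worst case we take at most 5 of each ink color, but all 4 red (fewer than 5), giving 5 + 4 + 5 = 14.
One more pen then forces some ink color to 6, so 14 + 1 = 15.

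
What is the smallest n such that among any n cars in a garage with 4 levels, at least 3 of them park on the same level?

9

There are 4 levels acting as pigeonholes.
With 4 × 2 = 8 cars we could place exactly 2 in each, with no class reaching 3.
One more forces some class to hold 3, so 8 + 1 = 9.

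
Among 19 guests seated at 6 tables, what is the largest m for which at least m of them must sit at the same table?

4

If each of the 6 tables held at most 3, the total would be at most 6 × 3 = 18 < 19, a contradiction.
So at least one holds ⌈19/6⌉ = 4.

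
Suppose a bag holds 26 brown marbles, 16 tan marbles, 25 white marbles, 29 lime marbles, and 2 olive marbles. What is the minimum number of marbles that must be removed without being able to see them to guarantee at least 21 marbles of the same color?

Treat the 5 colors as pigeonholes.
In the worst case we take at most 20 of each color, but all 16 tan and all 2 olive (fewer than 20), giving 20 + 16 + 20 + 20 + 2 = 78.
One more marble then forces some color to 21, so 78 + 1 = 79.

79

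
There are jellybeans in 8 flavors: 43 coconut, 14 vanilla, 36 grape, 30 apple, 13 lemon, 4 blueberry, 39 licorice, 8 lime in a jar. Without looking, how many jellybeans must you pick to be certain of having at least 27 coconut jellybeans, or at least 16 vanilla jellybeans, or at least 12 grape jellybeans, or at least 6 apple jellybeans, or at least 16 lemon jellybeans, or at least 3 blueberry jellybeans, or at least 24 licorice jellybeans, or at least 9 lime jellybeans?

The worst case stops just short of every target: 26 coconut, all 14 vanilla, 11 grape, 5 apple, all 13 lemon, 2 blueberry, 23 licorice, 8 lime — 26 + 14 + 11 + 5 + 13 + 2 + 23 + 8 = 102 jellybeans.
One more jellybean must push some flavor to its target, so 102 + 1 = 103.

103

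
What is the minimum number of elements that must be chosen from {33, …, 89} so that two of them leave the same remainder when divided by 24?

Group the integers by remainder mod 24; there are 24 residue classes, each nonempty in this range.
Choosing one from each class (24 integers) avoids any shared remainder.
One more choice must repeat a class, so two differ by a multiple of 24. Hence 24 + 1 = 25.

25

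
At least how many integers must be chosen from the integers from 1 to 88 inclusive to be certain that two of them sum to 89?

45

Partition {1, …, 88} into 44 pairs: {1,88}, {2,87}, …, {44,45}.
Choosing 44 integers — say the integers 1 through 44 — takes one from each pair and avoids the property.
Choosing 45 forces two into the same pair by pigeonhole, and those sum to 89. So 45.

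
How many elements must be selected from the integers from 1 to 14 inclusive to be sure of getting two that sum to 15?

8

Partition {1, …, 14} into 7 pairs: {1,14}, {2,13}, …, {7,8}.
Choosing 7 integers — say the integers 1 through 7 — takes one from each pair and avoids the property.
Choosing 8 forces two into the same pair by pigeonhole, and those sum to 15. So 8.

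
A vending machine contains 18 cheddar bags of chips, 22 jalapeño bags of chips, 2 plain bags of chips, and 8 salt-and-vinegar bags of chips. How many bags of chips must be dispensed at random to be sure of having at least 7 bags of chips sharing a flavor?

Treat the 4 flavors as pigeonholes.
In the worst case we take at most 6 of each flavor, but all 2 plain (fewer than 6), giving 6 + 6 + 2 + 6 = 20.
One more bag of chips then forces some flavor to 7, so 20 + 1 = 21.

21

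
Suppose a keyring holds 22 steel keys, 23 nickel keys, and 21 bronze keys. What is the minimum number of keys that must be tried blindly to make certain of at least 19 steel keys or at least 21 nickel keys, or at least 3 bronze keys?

41

The worst case stops just short of every target: 18 steel, 20 nickel, 2 bronze — 18 + 20 + 2 = 40 keys.
One more key must push some type to its target, so 40 + 1 = 41.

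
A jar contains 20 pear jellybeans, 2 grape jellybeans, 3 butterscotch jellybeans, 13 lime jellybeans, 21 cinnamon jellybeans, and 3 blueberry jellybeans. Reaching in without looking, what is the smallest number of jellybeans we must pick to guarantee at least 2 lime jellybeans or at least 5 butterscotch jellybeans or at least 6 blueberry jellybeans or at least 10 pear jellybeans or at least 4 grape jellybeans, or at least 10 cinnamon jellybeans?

The worst case stops just short of every target: 9 pear, all 2 grape, all 3 butterscotch, 1 lime, 9 cinnamon, all 3 blueberry — 9 + 2 + 3 + 1 + 9 + 3 = 27 jellybeans.
One more jellybean must push some flavor to its target, so 27 + 1 = 28.

28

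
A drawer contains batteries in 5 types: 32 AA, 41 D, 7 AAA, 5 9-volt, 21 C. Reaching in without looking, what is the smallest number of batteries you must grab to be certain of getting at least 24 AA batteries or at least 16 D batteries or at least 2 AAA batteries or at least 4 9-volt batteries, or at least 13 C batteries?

The worst case stops just short of every target: 23 AA, 15 D, 1 AAA, 3 9-volt, 12 C — 23 + 15 + 1 + 3 + 12 = 54 batteries.
One more battery must push some type to its target, so 54 + 1 = 55.

55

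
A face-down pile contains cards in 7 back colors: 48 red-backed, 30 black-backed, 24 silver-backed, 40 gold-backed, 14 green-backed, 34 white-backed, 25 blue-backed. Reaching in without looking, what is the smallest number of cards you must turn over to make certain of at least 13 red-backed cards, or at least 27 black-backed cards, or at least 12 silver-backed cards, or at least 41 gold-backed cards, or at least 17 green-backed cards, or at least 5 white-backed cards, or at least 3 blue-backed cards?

Each of the 7 back colors has its own threshold; avoid all of them simultaneously.
The worst case stops just short of every target: 12 red-backed, 26 black-backed, 11 silver-backed, 40 gold-backed, all 14 green-backed, 4 white-backed, 2 blue-backed — 12 + 26 + 11 + 40 + 14 + 4 + 2 = 109 cards.
One more card must push some back color to its target, so 109 + 1 = 110.

110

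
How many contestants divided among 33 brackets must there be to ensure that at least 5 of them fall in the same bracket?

133

There are 33 brackets acting as pigeonholes.
With 33 × 4 = 132 contestants we could place exactly 4 in each, with no class reaching 5.
One more forces some class to hold 5, so 132 + 1 = 133.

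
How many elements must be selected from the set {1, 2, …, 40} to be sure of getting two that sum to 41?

21

Partition {1, …, 40} into 20 pairs: {1,40}, {2,39}, …, {20,21}.
Choosing 20 integers — say the integers 1 through 20 — takes one from each pair and avoids the property.
Choosing 21 forces two into the same pair by pigeonhole, and those sum to 41. So 21.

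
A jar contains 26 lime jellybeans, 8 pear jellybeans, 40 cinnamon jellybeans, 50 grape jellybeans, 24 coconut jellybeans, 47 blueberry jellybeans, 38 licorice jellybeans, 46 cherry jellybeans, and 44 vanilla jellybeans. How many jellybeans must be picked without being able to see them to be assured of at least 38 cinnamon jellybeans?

To avoid cinnamon jellybeans as long as possible, exhaust the other 8 flavors first.
The worst case draws every non-cinnamon jellybean first: 26 + 8 + 50 + 24 + 47 + 38 + 46 + 44 = 283.
The next 38 draws are then forced to be cinnamon, giving 283 + 38 = 321.

321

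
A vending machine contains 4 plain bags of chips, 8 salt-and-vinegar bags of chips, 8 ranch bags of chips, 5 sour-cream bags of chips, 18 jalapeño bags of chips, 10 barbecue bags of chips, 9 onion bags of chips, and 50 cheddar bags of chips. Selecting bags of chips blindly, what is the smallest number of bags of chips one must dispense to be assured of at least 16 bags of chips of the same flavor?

In the worst case we take at most 15 of each flavor, but all 4 plain, all 8 salt-and-vinegar, all 8 ranch, all 5 sour-cream, all 10 barbecue, and all 9 onion (fewer than 15), giving 4 + 8 + 8 + 5 + 15 + 10 + 9 + 15 = 74.
One more bag of chips then forces some flavor to 16, so 74 + 1 = 75.

75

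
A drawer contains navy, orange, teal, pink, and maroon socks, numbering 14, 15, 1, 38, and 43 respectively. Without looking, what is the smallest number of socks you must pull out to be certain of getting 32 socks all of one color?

93

Treat the 5 colors as pigeonholes.
In the worst case we take at most 31 of each color, but all 14 navy, all 15 orange, and all 1 teal (fewer than 31), giving 14 + 15 + 1 + 31 + 31 = 92.
One more sock then forces some color to 32, so 92 + 1 = 93.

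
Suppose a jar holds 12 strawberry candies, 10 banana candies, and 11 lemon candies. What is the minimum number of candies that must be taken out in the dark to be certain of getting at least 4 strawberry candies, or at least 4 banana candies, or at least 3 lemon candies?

9

Each of the 3 flavors has its own threshold; avoid all of them simultaneously.
The worst case stops just short of every target: 3 strawberry, 3 banana, 2 lemon — 3 + 3 + 2 = 8 candies.
One more candy must push some flavor to its target, so 8 + 1 = 9.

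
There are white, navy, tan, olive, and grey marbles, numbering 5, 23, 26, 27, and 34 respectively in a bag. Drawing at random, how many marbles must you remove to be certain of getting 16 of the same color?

In the worst case we take at most 15 of each color, but all 5 white (fewer than 15), giving 5 + 15 + 15 + 15 + 15 = 65.
One more marble then forces some color to 16, so 65 + 1 = 66.

66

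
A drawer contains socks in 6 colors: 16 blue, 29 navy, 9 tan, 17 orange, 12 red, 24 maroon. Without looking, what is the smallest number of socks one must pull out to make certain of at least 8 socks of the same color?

The worst case takes 7 socks of each color without reaching 8 of any: 6 × 7 = 42.
The next sock must bring some color to 8, so 42 + 1 = 43.

43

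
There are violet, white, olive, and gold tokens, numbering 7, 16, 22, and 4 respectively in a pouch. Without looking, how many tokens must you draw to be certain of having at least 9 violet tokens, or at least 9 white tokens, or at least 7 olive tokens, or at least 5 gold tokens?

26

The worst case stops just short of every target: all 7 violet, 8 white, 6 olive, 4 gold — 7 + 8 + 6 + 4 = 25 tokens.
One more token must push some color to its target, so 25 + 1 = 26.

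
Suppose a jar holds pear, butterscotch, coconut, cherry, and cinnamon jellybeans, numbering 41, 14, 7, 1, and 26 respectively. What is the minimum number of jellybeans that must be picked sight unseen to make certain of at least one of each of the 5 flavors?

The hardest flavor to obtain is cherry: we could draw every other jellybean first — 89 − 1 = 88 jellybeans — without a single cherry one.
The next draw must be cherry, so 88 + 1 = 89.

89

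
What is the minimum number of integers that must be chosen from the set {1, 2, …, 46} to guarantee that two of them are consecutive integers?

24

Partition {1, …, 46} into 23 pairs: {1,2}, {3,4}, …, {45,46}.
Choosing 23 integers — say the 23 even numbers 2, 4, …, 46 — takes one from each pair and avoids the property.
Choosing 24 forces two into the same pair by pigeonhole, and those are consecutive. So 24.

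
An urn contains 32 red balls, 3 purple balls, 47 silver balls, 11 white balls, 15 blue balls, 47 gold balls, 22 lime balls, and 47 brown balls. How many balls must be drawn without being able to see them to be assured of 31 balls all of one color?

172

In the worst case we take at most 30 of each color, but all 3 purple, all 11 white, all 15 blue, and all 22 lime (fewer than 30), giving 30 + 3 + 30 + 11 + 15 + 30 + 22 + 30 = 171.
One more ball then forces some color to 31, so 171 + 1 = 172.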